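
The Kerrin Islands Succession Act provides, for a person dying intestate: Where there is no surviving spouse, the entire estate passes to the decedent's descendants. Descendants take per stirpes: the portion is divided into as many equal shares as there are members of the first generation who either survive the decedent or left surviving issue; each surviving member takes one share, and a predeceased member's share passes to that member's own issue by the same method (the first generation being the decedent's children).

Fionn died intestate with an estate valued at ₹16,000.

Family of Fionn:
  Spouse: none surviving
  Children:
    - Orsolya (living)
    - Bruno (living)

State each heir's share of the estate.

Orsolya: ₹8,000; Bruno: ₹8,000

The entire ₹16,000 passes to the descendants.
That amount (₹16,000) is divided into 2 shares of ₹8,000: Orsolya and Bruno each take ₹8,000.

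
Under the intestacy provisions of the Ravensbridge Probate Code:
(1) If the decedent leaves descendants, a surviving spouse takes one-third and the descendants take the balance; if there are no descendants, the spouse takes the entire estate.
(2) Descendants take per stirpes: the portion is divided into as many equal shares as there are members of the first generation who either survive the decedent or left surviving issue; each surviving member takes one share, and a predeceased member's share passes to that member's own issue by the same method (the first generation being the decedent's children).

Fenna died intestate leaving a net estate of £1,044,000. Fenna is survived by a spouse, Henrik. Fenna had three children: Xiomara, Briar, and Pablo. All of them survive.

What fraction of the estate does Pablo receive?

Pablo receives 2/9 of the estate.

Henrik takes one-third of £1,044,000 = £348,000. The remaining £696,000 passes to the descendants.
The descendants' portion (£696,000) is divided into 3 shares of £232,000: Xiomara, Briar, and Pablo each take £232,000.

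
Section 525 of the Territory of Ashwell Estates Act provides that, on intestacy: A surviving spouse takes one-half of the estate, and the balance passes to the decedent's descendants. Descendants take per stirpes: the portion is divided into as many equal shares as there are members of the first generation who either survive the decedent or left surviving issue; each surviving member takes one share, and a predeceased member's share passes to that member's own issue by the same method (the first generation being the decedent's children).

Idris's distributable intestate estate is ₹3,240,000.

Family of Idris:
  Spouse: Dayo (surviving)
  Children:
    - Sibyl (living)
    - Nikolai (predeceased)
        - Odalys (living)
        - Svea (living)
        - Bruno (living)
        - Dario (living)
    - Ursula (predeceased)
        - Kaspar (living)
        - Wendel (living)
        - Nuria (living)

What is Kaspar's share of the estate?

Dayo takes one-half of ₹3,240,000 = ₹1,620,000. The remaining ₹1,620,000 passes to the descendants.
The descendants' portion (₹1,620,000) is divided into 3 shares of ₹540,000: Sibyl takes ₹540,000; Nikolai's ₹540,000 share passes to Nikolai's issue; Ursula's ₹540,000 share passes to Ursula's issue.
Nikolai's share (₹540,000) is divided into 4 shares of ₹135,000: Odalys, Svea, Bruno, and Dario each take ₹135,000.
Ursula's share (₹540,000) is divided into 3 shares of ₹180,000: Kaspar, Wendel, and Nuria each take ₹180,000.

Kaspar receives ₹180,000.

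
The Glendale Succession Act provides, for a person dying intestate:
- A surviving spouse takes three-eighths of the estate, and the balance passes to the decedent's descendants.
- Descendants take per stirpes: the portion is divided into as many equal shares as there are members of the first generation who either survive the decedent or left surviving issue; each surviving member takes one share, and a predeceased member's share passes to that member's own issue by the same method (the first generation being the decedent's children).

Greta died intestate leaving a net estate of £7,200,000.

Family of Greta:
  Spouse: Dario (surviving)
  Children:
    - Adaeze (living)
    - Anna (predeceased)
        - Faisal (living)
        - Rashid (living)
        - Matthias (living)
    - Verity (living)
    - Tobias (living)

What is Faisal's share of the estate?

Faisal receives £375,000.

Dario takes three-eighths of £7,200,000 = £2,700,000. The remaining £4,500,000 passes to the descendants.
The descendants' portion (£4,500,000) is divided into 4 shares of £1,125,000: Adaeze, Verity, and Tobias each take £1,125,000; Anna's £1,125,000 share passes to Anna's issue.
Anna's share (£1,125,000) is divided into 3 shares of £375,000: Faisal, Rashid, and Matthias each take £375,000.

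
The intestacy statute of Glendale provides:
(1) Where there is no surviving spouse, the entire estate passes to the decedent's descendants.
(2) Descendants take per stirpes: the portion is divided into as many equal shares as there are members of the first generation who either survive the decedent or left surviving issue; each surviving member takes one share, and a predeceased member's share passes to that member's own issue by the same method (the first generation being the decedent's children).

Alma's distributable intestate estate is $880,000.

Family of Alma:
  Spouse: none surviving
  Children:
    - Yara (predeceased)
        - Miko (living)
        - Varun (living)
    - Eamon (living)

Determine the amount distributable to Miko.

The entire $880,000 passes to the descendants.
That amount ($880,000) is divided into 2 shares of $440,000: Eamon takes $440,000; Yara's $440,000 share passes to Yara's issue.
Yara's share ($440,000) is divided into 2 shares of $220,000: Miko and Varun each take $220,000.

Miko receives $220,000.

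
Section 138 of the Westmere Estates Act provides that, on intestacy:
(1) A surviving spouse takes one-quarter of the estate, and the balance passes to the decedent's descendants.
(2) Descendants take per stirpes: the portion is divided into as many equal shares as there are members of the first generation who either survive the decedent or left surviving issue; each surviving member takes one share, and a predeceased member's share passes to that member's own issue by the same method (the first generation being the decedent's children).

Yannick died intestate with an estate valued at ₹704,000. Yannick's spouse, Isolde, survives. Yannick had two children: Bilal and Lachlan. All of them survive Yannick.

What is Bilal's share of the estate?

Bilal receives ₹264,000.

Isolde takes one-quarter of ₹704,000 = ₹176,000. The remaining ₹528,000 passes to the descendants.
The descendants' portion (₹528,000) is divided into 2 shares of ₹264,000: Bilal and Lachlan each take ₹264,000.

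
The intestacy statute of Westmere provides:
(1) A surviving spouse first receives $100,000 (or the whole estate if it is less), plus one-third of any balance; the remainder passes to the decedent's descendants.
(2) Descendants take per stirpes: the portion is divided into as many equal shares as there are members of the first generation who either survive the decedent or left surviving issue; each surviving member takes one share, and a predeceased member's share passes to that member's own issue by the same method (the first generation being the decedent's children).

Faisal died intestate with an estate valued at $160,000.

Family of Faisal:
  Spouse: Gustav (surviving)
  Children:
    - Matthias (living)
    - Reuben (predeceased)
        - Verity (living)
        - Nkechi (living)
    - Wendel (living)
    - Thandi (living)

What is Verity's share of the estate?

Gustav first takes $100,000, leaving a balance of $60,000. Gustav then takes one-third of the balance ($20,000), for a total of $120,000. The remaining $40,000 passes to the descendants.
The descendants' portion ($40,000) is divided into 4 shares of $10,000: Matthias, Wendel, and Thandi each take $10,000; Reuben's $10,000 share passes to Reuben's issue.
Reuben's share ($10,000) is divided into 2 shares of $5,000: Verity and Nkechi each take $5,000.

Verity receives $5,000.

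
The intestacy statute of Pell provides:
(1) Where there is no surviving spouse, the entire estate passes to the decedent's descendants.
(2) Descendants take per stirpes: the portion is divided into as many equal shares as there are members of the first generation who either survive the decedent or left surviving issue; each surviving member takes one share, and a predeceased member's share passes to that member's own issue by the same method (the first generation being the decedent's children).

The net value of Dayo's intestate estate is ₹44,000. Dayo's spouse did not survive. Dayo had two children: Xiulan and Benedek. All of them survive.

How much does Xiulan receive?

The entire ₹44,000 passes to the descendants.
That amount (₹44,000) is divided into 2 shares of ₹22,000: Xiulan and Benedek each take ₹22,000.

Xiulan receives ₹22,000.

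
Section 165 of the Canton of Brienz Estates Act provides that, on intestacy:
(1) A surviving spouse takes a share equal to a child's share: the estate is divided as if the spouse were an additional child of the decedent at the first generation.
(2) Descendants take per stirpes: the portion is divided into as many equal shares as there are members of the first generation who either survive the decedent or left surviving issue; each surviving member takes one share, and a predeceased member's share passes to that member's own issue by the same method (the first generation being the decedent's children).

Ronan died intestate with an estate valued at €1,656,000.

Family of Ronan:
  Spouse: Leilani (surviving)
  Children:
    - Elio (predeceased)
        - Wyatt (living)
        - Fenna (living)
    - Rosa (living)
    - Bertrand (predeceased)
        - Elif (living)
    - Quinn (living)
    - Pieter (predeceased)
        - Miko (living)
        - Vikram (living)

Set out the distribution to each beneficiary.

Leilani: €276,000; Wyatt: €138,000; Fenna: €138,000; Rosa: €276,000; Elif: €276,000; Quinn: €276,000; Miko: €138,000; Vikram: €138,000

The spouse counts as an additional share at the children's level, so there are 6 primary shares of €276,000. Leilani takes one such share (€276,000).
The children's combined portion (€1,380,000) is divided into 5 shares of €276,000: Rosa and Quinn each take €276,000; Elio's €276,000 share passes to Elio's issue; Bertrand's €276,000 share passes to Bertrand's issue; Pieter's €276,000 share passes to Pieter's issue.
Elio's share (€276,000) is divided into 2 shares of €138,000: Wyatt and Fenna each take €138,000.
Bertrand's share (€276,000) passes entirely to Elif.
Pieter's share (€276,000) is divided into 2 shares of €138,000: Miko and Vikram each take €138,000.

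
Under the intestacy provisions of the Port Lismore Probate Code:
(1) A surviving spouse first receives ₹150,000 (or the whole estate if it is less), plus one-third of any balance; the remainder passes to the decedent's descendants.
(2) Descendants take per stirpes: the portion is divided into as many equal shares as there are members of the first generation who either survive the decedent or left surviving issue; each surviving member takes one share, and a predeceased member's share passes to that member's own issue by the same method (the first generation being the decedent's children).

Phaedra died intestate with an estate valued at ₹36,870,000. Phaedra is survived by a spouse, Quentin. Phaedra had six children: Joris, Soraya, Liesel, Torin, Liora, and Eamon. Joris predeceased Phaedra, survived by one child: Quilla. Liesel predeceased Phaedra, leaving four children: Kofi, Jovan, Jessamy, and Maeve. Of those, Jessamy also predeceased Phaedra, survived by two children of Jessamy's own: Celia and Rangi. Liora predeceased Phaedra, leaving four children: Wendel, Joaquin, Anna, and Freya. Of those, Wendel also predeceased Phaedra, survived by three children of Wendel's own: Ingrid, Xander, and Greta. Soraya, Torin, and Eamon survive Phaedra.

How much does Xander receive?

Quentin first takes ₹150,000, leaving a balance of ₹36,720,000. Quentin then takes one-third of the balance (₹12,240,000), for a total of ₹12,390,000. The remaining ₹24,480,000 passes to the descendants.
The descendants' portion (₹24,480,000) is divided into 6 shares of ₹4,080,000: Soraya, Torin, and Eamon each take ₹4,080,000; Joris's ₹4,080,000 share passes to Joris's issue; Liesel's ₹4,080,000 share passes to Liesel's issue; Liora's ₹4,080,000 share passes to Liora's issue.
Joris's share (₹4,080,000) passes entirely to Quilla.
Liesel's share (₹4,080,000) is divided into 4 shares of ₹1,020,000: Kofi, Jovan, and Maeve each take ₹1,020,000; Jessamy's ₹1,020,000 share passes to Jessamy's issue.
Jessamy's share (₹1,020,000) is divided into 2 shares of ₹510,000: Celia and Rangi each take ₹510,000.
Liora's share (₹4,080,000) is divided into 4 shares of ₹1,020,000: Joaquin, Anna, and Freya each take ₹1,020,000; Wendel's ₹1,020,000 share passes to Wendel's issue.
Wendel's share (₹1,020,000) is divided into 3 shares of ₹340,000: Ingrid, Xander, and Greta each take ₹340,000.

Xander receives ₹340,000.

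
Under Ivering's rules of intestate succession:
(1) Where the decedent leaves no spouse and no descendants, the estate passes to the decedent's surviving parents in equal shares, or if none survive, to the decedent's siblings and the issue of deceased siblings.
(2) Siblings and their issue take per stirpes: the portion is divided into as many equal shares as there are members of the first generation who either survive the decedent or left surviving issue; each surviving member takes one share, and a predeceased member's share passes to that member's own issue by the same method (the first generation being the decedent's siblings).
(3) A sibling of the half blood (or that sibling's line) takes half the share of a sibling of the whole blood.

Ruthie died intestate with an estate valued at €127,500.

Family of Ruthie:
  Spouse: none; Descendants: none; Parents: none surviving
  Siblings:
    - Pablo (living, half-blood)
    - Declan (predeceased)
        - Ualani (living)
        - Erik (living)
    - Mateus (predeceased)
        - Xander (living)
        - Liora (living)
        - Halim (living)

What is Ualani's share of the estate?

Ualani receives €25,500.

The entire €127,500 passes to the siblings and their issue.
Counting each half-blood sibling's line as half a unit, there are 5/2 units in €127,500, so one unit is €51,000. Whole-blood lines (Declan and Mateus) take €51,000 each; half-blood lines (Pablo) take €25,500 each.
Declan's share (€51,000) is divided into 2 shares of €25,500: Ualani and Erik each take €25,500.
Mateus's share (€51,000) is divided into 3 shares of €17,000: Xander, Liora, and Halim each take €17,000.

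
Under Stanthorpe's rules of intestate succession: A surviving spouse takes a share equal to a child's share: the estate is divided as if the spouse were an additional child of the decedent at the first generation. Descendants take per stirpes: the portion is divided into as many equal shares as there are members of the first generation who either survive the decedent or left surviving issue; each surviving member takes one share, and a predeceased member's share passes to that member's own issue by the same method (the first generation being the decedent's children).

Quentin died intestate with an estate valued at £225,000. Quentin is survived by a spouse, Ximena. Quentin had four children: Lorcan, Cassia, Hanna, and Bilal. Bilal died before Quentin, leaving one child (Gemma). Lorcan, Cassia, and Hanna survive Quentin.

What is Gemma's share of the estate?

Gemma receives £45,000.

The spouse counts as an additional share at the children's level, so there are 5 primary shares of £45,000. Ximena takes one such share (£45,000).
The children's combined portion (£180,000) is divided into 4 shares of £45,000: Lorcan, Cassia, and Hanna each take £45,000; Bilal's £45,000 share passes to Bilal's issue.
Bilal's share (£45,000) passes entirely to Gemma.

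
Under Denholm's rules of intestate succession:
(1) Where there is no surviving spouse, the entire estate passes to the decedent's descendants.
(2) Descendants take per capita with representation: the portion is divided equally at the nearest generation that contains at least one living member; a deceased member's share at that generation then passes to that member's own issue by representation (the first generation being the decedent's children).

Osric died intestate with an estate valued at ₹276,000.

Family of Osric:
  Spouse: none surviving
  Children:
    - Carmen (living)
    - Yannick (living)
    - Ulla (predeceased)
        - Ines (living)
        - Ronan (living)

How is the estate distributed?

Carmen: ₹92,000; Yannick: ₹92,000; Ines: ₹46,000; Ronan: ₹46,000

The entire ₹276,000 passes to the descendants.
That amount (₹276,000) is divided into 3 shares of ₹92,000: Carmen and Yannick each take ₹92,000; Ulla's ₹92,000 share passes to Ulla's issue.
Ulla's share (₹92,000) is divided into 2 shares of ₹46,000: Ines and Ronan each take ₹46,000.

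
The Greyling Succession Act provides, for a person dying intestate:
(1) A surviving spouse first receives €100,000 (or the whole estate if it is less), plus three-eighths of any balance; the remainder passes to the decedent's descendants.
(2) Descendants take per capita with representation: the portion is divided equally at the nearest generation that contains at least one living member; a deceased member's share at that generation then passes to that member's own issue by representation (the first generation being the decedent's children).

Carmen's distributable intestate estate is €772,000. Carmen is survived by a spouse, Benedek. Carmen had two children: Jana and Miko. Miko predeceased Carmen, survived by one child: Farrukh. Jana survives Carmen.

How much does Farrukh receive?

Benedek first takes €100,000, leaving a balance of €672,000. Benedek then takes three-eighths of the balance (€252,000), for a total of €352,000. The remaining €420,000 passes to the descendants.
The descendants' portion (€420,000) is divided into 2 shares of €210,000: Jana takes €210,000; Miko's €210,000 share passes to Miko's issue.
Miko's share (€210,000) passes entirely to Farrukh.

Farrukh receives €210,000.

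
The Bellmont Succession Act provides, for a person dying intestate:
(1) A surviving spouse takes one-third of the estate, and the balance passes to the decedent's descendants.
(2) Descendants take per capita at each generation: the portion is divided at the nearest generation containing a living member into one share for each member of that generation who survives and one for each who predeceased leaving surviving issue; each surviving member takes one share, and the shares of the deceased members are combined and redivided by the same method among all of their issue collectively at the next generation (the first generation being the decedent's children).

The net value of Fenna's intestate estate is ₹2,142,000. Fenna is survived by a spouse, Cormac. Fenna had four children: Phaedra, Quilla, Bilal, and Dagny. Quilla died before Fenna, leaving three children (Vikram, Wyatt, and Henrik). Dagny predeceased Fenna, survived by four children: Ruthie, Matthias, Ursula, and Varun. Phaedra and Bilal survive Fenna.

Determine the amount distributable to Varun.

Cormac takes one-third of ₹2,142,000 = ₹714,000. The remaining ₹1,428,000 passes to the descendants.
The descendants' portion (₹1,428,000) is divided at the children's generation into 4 shares of ₹357,000. Phaedra and Bilal each take ₹357,000. The 2 shares of the deceased (Quilla and Dagny) are combined into a pool of ₹714,000.
That pool (₹714,000) is divided at the grandchildren's generation equally among Vikram, Wyatt, Henrik, Ruthie, Matthias, Ursula, and Varun: ₹102,000 each.

Varun receives ₹102,000.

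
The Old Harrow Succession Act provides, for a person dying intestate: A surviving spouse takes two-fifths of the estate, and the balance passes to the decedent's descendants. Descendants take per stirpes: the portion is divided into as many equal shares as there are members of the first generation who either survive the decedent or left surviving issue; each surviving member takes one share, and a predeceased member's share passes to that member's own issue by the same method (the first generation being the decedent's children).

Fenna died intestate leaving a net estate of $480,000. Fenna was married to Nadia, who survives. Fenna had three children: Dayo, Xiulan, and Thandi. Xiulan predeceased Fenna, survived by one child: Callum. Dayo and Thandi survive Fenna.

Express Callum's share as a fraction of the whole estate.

Nadia takes two-fifths of $480,000 = $192,000. The remaining $288,000 passes to the descendants.
The descendants' portion ($288,000) is divided into 3 shares of $96,000: Dayo and Thandi each take $96,000; Xiulan's $96,000 share passes to Xiulan's issue.
Xiulan's share ($96,000) passes entirely to Callum.

Callum receives 1/5 of the estate.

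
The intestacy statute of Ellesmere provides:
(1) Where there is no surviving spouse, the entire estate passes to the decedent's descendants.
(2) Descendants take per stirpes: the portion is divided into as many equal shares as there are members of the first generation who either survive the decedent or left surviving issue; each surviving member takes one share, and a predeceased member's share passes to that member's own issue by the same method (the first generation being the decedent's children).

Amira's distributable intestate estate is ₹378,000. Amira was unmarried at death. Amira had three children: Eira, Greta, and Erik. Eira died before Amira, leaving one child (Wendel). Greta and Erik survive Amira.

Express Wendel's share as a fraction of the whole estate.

The entire ₹378,000 passes to the descendants.
That amount (₹378,000) is divided into 3 shares of ₹126,000: Greta and Erik each take ₹126,000; Eira's ₹126,000 share passes to Eira's issue.
Eira's share (₹126,000) passes entirely to Wendel.

Wendel receives 1/3 of the estate.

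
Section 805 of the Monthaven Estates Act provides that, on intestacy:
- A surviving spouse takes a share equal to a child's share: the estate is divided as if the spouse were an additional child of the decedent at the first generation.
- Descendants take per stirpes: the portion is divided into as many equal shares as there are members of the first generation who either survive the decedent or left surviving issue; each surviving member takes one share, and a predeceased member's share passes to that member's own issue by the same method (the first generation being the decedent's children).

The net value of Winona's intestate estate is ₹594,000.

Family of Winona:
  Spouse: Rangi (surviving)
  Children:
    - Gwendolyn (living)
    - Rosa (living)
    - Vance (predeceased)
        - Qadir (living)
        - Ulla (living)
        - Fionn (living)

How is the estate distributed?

Rangi: ₹148,500; Gwendolyn: ₹148,500; Rosa: ₹148,500; Qadir: ₹49,500; Ulla: ₹49,500; Fionn: ₹49,500

The spouse counts as an additional share at the children's level, so there are 4 primary shares of ₹148,500. Rangi takes one such share (₹148,500).
The children's combined portion (₹445,500) is divided into 3 shares of ₹148,500: Gwendolyn and Rosa each take ₹148,500; Vance's ₹148,500 share passes to Vance's issue.
Vance's share (₹148,500) is divided into 3 shares of ₹49,500: Qadir, Ulla, and Fionn each take ₹49,500.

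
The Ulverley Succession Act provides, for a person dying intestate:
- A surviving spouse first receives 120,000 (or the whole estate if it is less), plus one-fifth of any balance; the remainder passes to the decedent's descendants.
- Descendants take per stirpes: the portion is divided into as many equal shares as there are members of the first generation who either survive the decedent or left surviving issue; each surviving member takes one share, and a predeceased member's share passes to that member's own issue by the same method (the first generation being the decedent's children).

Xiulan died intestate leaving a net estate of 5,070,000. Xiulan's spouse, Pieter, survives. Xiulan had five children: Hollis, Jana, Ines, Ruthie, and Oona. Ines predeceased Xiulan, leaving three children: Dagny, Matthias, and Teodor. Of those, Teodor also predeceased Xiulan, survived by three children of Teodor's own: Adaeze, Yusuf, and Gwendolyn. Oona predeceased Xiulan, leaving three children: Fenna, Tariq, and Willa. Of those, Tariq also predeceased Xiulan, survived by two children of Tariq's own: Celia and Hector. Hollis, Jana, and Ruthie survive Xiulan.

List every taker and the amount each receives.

Pieter: 1,110,000; Hollis: 792,000; Jana: 792,000; Dagny: 264,000; Matthias: 264,000; Adaeze: 88,000; Yusuf: 88,000; Gwendolyn: 88,000; Ruthie: 792,000; Fenna: 264,000; Celia: 132,000; Hector: 132,000; Willa: 264,000

Pieter first takes 120,000, leaving a balance of 4,950,000. Pieter then takes one-fifth of the balance (990,000), for a total of 1,110,000. The remaining 3,960,000 passes to the descendants.
The descendants' portion (3,960,000) is divided into 5 shares of 792,000: Hollis, Jana, and Ruthie each take 792,000; Ines's 792,000 share passes to Ines's issue; Oona's 792,000 share passes to Oona's issue.
Ines's share (792,000) is divided into 3 shares of 264,000: Dagny and Matthias each take 264,000; Teodor's 264,000 share passes to Teodor's issue.
Teodor's share (264,000) is divided into 3 shares of 88,000: Adaeze, Yusuf, and Gwendolyn each take 88,000.
Oona's share (792,000) is divided into 3 shares of 264,000: Fenna and Willa each take 264,000; Tariq's 264,000 share passes to Tariq's issue.
Tariq's share (264,000) is divided into 2 shares of 132,000: Celia and Hector each take 132,000.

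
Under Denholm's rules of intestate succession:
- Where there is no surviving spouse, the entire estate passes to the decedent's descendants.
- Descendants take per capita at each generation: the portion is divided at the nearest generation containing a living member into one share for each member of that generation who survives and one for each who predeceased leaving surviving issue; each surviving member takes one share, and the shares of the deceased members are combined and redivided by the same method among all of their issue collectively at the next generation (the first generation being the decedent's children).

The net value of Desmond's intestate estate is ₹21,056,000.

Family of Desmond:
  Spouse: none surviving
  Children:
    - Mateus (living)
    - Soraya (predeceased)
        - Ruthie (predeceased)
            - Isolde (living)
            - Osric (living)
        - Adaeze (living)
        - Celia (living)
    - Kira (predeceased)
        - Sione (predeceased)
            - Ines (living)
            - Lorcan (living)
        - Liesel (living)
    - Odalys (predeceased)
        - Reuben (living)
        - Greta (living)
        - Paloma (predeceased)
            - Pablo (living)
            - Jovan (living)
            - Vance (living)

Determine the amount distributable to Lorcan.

Lorcan receives ₹846,000.

The entire ₹21,056,000 passes to the descendants.
That amount (₹21,056,000) is divided at the children's generation into 4 shares of ₹5,264,000. Mateus takes ₹5,264,000. The 3 shares of the deceased (Soraya, Kira, and Odalys) are combined into a pool of ₹15,792,000.
That pool (₹15,792,000) is divided at the grandchildren's generation into 8 shares of ₹1,974,000. Adaeze, Celia, Liesel, Reuben, and Greta each take ₹1,974,000. The 3 shares of the deceased (Ruthie, Sione, and Paloma) are combined into a pool of ₹5,922,000.
That pool (₹5,922,000) is divided at the great-grandchildren's generation equally among Isolde, Osric, Ines, Lorcan, Pablo, Jovan, and Vance: ₹846,000 each.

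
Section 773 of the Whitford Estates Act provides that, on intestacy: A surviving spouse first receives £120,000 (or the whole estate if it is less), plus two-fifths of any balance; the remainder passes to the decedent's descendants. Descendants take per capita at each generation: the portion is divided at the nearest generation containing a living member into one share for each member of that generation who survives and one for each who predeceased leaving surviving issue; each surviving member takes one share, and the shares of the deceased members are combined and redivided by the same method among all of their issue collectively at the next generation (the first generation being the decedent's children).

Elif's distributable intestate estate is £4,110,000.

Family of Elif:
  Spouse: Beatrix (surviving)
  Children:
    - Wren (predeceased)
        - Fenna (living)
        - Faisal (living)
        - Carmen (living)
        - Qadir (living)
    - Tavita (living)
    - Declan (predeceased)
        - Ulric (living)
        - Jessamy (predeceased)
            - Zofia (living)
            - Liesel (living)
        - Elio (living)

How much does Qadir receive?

Beatrix first takes £120,000, leaving a balance of £3,990,000. Beatrix then takes two-fifths of the balance (£1,596,000), for a total of £1,716,000. The remaining £2,394,000 passes to the descendants.
The descendants' portion (£2,394,000) is divided at the children's generation into 3 shares of £798,000. Tavita takes £798,000. The 2 shares of the deceased (Wren and Declan) are combined into a pool of £1,596,000.
That pool (£1,596,000) is divided at the grandchildren's generation into 7 shares of £228,000. Fenna, Faisal, Carmen, Qadir, Ulric, and Elio each take £228,000. The remaining share for the deceased Jessamy (£228,000) is carried to the next generation.
That pool (£228,000) is divided at the great-grandchildren's generation equally among Zofia and Liesel: £114,000 each.

Qadir receives £228,000.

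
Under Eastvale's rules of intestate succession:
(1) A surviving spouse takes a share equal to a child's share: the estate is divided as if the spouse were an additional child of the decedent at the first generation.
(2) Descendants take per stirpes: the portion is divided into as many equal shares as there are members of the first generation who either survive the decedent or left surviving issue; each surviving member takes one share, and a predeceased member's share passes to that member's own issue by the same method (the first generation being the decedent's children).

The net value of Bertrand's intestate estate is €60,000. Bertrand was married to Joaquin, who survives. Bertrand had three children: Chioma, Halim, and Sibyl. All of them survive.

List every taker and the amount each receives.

The spouse counts as an additional share at the children's level, so there are 4 primary shares of €15,000. Joaquin takes one such share (€15,000).
The children's combined portion (€45,000) is divided into 3 shares of €15,000: Chioma, Halim, and Sibyl each take €15,000.

Joaquin: €15,000; Chioma: €15,000; Halim: €15,000; Sibyl: €15,000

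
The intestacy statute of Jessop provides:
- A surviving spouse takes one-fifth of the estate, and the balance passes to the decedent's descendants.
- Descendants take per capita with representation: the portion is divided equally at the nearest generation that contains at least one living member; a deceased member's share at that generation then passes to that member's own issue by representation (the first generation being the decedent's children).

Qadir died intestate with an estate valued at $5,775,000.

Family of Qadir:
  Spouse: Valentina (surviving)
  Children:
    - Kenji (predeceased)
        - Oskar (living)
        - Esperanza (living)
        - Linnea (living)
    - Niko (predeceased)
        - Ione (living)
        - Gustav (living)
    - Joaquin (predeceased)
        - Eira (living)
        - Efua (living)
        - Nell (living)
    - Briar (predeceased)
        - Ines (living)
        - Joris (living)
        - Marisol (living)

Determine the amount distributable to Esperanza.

Esperanza receives $420,000.

Valentina takes one-fifth of $5,775,000 = $1,155,000. The remaining $4,620,000 passes to the descendants.
No child survives, so the initial division is made at the grandchildren's generation.
The descendants' portion ($4,620,000) is divided into 11 shares of $420,000: Oskar, Esperanza, Linnea, Ione, Gustav, Eira, Efua, Nell, Ines, Joris, and Marisol each take $420,000.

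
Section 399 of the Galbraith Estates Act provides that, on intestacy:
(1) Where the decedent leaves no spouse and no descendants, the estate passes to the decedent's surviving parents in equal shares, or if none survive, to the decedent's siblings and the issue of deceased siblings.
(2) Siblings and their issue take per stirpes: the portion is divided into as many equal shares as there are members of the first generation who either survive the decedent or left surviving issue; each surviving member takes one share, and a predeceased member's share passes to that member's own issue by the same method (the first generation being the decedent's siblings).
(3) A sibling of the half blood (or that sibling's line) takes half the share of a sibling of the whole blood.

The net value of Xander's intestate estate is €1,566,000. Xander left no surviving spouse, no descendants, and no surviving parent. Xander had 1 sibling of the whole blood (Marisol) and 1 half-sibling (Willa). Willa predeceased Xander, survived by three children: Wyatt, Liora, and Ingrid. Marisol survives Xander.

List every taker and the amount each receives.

Marisol: €1,044,000; Wyatt: €174,000; Liora: €174,000; Ingrid: €174,000

The entire €1,566,000 passes to the siblings and their issue.
Counting each half-blood sibling's line as half a unit, there are 3/2 units in €1,566,000, so one unit is €1,044,000. Whole-blood lines (Marisol) take €1,044,000 each; half-blood lines (Willa) take €522,000 each.
Willa's share (€522,000) is divided into 3 shares of €174,000: Wyatt, Liora, and Ingrid each take €174,000.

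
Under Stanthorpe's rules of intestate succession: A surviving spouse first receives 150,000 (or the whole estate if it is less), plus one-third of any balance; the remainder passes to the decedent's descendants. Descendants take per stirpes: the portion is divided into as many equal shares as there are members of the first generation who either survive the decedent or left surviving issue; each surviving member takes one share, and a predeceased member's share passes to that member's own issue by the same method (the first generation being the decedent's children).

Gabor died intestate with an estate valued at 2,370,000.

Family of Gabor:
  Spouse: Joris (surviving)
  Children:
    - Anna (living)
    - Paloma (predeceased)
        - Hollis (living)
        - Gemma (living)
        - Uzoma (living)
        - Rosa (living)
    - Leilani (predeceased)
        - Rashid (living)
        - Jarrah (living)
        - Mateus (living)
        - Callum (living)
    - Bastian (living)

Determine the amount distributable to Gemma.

Gemma receives 92,500.

Joris first takes 150,000, leaving a balance of 2,220,000. Joris then takes one-third of the balance (740,000), for a total of 890,000. The remaining 1,480,000 passes to the descendants.
The descendants' portion (1,480,000) is divided into 4 shares of 370,000: Anna and Bastian each take 370,000; Paloma's 370,000 share passes to Paloma's issue; Leilani's 370,000 share passes to Leilani's issue.
Paloma's share (370,000) is divided into 4 shares of 92,500: Hollis, Gemma, Uzoma, and Rosa each take 92,500.
Leilani's share (370,000) is divided into 4 shares of 92,500: Rashid, Jarrah, Mateus, and Callum each take 92,500.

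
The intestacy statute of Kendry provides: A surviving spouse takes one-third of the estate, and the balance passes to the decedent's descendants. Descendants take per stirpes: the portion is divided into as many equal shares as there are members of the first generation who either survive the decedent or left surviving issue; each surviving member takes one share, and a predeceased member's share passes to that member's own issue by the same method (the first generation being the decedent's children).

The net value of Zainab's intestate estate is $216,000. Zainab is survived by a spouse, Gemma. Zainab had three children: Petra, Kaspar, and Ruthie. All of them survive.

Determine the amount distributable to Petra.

Petra receives $48,000.

Gemma takes one-third of $216,000 = $72,000. The remaining $144,000 passes to the descendants.
The descendants' portion ($144,000) is divided into 3 shares of $48,000: Petra, Kaspar, and Ruthie each take $48,000.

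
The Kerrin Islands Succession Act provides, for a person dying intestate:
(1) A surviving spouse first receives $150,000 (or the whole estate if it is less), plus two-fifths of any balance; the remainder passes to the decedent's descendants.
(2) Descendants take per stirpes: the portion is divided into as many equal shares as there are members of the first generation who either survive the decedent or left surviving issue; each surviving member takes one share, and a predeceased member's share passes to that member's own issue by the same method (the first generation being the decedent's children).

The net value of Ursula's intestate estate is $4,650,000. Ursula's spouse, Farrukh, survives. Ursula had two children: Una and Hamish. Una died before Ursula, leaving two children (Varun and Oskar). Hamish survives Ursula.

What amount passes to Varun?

Farrukh first takes $150,000, leaving a balance of $4,500,000. Farrukh then takes two-fifths of the balance ($1,800,000), for a total of $1,950,000. The remaining $2,700,000 passes to the descendants.
The descendants' portion ($2,700,000) is divided into 2 shares of $1,350,000: Hamish takes $1,350,000; Una's $1,350,000 share passes to Una's issue.
Una's share ($1,350,000) is divided into 2 shares of $675,000: Varun and Oskar each take $675,000.

Varun receives $675,000.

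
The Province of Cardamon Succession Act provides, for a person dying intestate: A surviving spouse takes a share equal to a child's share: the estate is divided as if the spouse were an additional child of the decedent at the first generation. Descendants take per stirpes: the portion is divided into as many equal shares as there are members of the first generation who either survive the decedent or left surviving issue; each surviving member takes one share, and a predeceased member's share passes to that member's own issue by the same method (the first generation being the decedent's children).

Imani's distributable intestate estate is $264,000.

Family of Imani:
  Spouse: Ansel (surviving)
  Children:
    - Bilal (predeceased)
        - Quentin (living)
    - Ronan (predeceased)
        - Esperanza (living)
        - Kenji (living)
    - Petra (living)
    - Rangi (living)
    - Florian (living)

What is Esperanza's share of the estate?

The spouse counts as an additional share at the children's level, so there are 6 primary shares of $44,000. Ansel takes one such share ($44,000).
The children's combined portion ($220,000) is divided into 5 shares of $44,000: Petra, Rangi, and Florian each take $44,000; Bilal's $44,000 share passes to Bilal's issue; Ronan's $44,000 share passes to Ronan's issue.
Bilal's share ($44,000) passes entirely to Quentin.
Ronan's share ($44,000) is divided into 2 shares of $22,000: Esperanza and Kenji each take $22,000.

Esperanza receives $22,000.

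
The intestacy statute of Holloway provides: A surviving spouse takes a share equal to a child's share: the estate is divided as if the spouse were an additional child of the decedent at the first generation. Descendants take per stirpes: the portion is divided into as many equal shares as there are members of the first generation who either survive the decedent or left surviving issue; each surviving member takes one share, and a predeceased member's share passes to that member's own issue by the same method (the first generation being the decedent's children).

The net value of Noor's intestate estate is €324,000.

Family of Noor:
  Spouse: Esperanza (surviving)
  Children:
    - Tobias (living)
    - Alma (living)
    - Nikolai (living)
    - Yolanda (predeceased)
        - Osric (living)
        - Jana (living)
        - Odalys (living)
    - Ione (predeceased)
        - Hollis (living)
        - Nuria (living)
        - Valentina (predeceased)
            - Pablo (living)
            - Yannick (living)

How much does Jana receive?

The spouse counts as an additional share at the children's level, so there are 6 primary shares of €54,000. Esperanza takes one such share (€54,000).
The children's combined portion (€270,000) is divided into 5 shares of €54,000: Tobias, Alma, and Nikolai each take €54,000; Yolanda's €54,000 share passes to Yolanda's issue; Ione's €54,000 share passes to Ione's issue.
Yolanda's share (€54,000) is divided into 3 shares of €18,000: Osric, Jana, and Odalys each take €18,000.
Ione's share (€54,000) is divided into 3 shares of €18,000: Hollis and Nuria each take €18,000; Valentina's €18,000 share passes to Valentina's issue.
Valentina's share (€18,000) is divided into 2 shares of €9,000: Pablo and Yannick each take €9,000.

Jana receives €18,000.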